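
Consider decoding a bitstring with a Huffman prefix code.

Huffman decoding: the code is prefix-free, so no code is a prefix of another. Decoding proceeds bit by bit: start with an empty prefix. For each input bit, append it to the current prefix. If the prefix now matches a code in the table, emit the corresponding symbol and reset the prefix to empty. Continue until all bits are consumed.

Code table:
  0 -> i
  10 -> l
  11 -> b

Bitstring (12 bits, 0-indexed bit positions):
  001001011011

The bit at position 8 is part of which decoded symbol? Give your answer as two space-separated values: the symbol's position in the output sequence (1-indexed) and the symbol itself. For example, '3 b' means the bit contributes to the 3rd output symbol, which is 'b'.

Bit 0: prefix='0' -> emit 'i', reset
Bit 1: prefix='0' -> emit 'i', reset
Bit 2: prefix='1' (no match yet)
Bit 3: prefix='10' -> emit 'l', reset
Bit 4: prefix='0' -> emit 'i', reset
Bit 5: prefix='1' (no match yet)
Bit 6: prefix='10' -> emit 'l', reset
Bit 7: prefix='1' (no match yet)
Bit 8: prefix='11' -> emit 'b', reset
Bit 9: prefix='0' -> emit 'i', reset
Bit 10: prefix='1' (no match yet)
Bit 11: prefix='11' -> emit 'b', reset

Answer: 6 b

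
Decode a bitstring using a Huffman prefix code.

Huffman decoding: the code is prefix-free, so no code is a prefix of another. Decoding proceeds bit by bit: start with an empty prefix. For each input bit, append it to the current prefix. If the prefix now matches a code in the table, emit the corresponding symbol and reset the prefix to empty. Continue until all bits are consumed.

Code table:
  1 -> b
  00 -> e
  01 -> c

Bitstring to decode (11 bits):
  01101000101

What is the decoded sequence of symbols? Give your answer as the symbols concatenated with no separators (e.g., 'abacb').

Answer: cbcecc

Derivation:
Bit 0: prefix='0' (no match yet)
Bit 1: prefix='01' -> emit 'c', reset
Bit 2: prefix='1' -> emit 'b', reset
Bit 3: prefix='0' (no match yet)
Bit 4: prefix='01' -> emit 'c', reset
Bit 5: prefix='0' (no match yet)
Bit 6: prefix='00' -> emit 'e', reset
Bit 7: prefix='0' (no match yet)
Bit 8: prefix='01' -> emit 'c', reset
Bit 9: prefix='0' (no match yet)
Bit 10: prefix='01' -> emit 'c', reset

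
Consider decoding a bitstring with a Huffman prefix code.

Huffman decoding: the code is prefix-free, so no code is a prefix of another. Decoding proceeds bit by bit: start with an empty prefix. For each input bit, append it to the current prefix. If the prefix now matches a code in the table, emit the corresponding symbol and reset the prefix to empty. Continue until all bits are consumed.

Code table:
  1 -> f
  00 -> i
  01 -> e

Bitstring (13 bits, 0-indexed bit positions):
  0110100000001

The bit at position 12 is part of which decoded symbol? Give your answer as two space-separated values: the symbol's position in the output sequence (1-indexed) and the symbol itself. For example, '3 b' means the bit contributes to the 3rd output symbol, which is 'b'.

Answer: 7 e

Derivation:
Bit 0: prefix='0' (no match yet)
Bit 1: prefix='01' -> emit 'e', reset
Bit 2: prefix='1' -> emit 'f', reset
Bit 3: prefix='0' (no match yet)
Bit 4: prefix='01' -> emit 'e', reset
Bit 5: prefix='0' (no match yet)
Bit 6: prefix='00' -> emit 'i', reset
Bit 7: prefix='0' (no match yet)
Bit 8: prefix='00' -> emit 'i', reset
Bit 9: prefix='0' (no match yet)
Bit 10: prefix='00' -> emit 'i', reset
Bit 11: prefix='0' (no match yet)
Bit 12: prefix='01' -> emit 'e', reset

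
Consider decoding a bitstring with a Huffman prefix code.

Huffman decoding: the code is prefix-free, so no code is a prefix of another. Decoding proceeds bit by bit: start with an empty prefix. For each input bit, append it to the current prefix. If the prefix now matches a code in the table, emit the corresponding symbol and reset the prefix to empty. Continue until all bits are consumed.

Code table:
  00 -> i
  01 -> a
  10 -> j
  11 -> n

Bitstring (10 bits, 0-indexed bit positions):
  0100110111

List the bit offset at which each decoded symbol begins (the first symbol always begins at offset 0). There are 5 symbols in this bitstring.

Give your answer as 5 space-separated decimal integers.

Answer: 0 2 4 6 8

Derivation:
Bit 0: prefix='0' (no match yet)
Bit 1: prefix='01' -> emit 'a', reset
Bit 2: prefix='0' (no match yet)
Bit 3: prefix='00' -> emit 'i', reset
Bit 4: prefix='1' (no match yet)
Bit 5: prefix='11' -> emit 'n', reset
Bit 6: prefix='0' (no match yet)
Bit 7: prefix='01' -> emit 'a', reset
Bit 8: prefix='1' (no match yet)
Bit 9: prefix='11' -> emit 'n', reset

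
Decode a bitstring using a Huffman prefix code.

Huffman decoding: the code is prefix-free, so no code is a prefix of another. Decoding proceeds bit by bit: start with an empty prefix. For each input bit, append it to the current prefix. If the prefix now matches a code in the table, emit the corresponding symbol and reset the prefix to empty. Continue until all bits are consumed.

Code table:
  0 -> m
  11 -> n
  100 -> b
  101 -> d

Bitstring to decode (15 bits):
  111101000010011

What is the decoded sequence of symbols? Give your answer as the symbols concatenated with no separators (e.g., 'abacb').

Answer: nnmbmmbn

Derivation:
Bit 0: prefix='1' (no match yet)
Bit 1: prefix='11' -> emit 'n', reset
Bit 2: prefix='1' (no match yet)
Bit 3: prefix='11' -> emit 'n', reset
Bit 4: prefix='0' -> emit 'm', reset
Bit 5: prefix='1' (no match yet)
Bit 6: prefix='10' (no match yet)
Bit 7: prefix='100' -> emit 'b', reset
Bit 8: prefix='0' -> emit 'm', reset
Bit 9: prefix='0' -> emit 'm', reset
Bit 10: prefix='1' (no match yet)
Bit 11: prefix='10' (no match yet)
Bit 12: prefix='100' -> emit 'b', reset
Bit 13: prefix='1' (no match yet)
Bit 14: prefix='11' -> emit 'n', reset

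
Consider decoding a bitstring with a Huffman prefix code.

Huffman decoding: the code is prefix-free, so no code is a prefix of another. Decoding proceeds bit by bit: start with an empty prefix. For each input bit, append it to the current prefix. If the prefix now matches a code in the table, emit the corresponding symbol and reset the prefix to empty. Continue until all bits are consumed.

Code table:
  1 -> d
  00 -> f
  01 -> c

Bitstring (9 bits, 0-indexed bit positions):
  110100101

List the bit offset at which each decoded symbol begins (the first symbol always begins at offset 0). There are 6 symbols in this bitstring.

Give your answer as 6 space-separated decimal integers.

Answer: 0 1 2 4 6 7

Derivation:
Bit 0: prefix='1' -> emit 'd', reset
Bit 1: prefix='1' -> emit 'd', reset
Bit 2: prefix='0' (no match yet)
Bit 3: prefix='01' -> emit 'c', reset
Bit 4: prefix='0' (no match yet)
Bit 5: prefix='00' -> emit 'f', reset
Bit 6: prefix='1' -> emit 'd', reset
Bit 7: prefix='0' (no match yet)
Bit 8: prefix='01' -> emit 'c', reset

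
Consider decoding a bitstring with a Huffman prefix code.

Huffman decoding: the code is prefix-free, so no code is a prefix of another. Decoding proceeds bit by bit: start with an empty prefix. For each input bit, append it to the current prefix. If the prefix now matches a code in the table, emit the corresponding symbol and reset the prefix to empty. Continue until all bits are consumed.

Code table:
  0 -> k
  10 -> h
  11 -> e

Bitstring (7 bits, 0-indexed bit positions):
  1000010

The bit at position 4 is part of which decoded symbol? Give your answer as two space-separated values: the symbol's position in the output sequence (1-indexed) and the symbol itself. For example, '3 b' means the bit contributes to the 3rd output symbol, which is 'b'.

Bit 0: prefix='1' (no match yet)
Bit 1: prefix='10' -> emit 'h', reset
Bit 2: prefix='0' -> emit 'k', reset
Bit 3: prefix='0' -> emit 'k', reset
Bit 4: prefix='0' -> emit 'k', reset
Bit 5: prefix='1' (no match yet)
Bit 6: prefix='10' -> emit 'h', reset

Answer: 4 k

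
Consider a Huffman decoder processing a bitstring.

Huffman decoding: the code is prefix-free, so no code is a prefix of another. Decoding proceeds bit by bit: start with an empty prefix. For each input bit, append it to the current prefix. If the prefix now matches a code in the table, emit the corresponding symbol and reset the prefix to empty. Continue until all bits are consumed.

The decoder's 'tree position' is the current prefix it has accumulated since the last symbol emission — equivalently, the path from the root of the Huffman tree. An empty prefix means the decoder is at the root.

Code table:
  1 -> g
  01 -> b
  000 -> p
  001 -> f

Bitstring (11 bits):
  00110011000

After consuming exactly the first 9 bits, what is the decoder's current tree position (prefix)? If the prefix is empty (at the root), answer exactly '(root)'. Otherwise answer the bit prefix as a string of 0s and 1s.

Bit 0: prefix='0' (no match yet)
Bit 1: prefix='00' (no match yet)
Bit 2: prefix='001' -> emit 'f', reset
Bit 3: prefix='1' -> emit 'g', reset
Bit 4: prefix='0' (no match yet)
Bit 5: prefix='00' (no match yet)
Bit 6: prefix='001' -> emit 'f', reset
Bit 7: prefix='1' -> emit 'g', reset
Bit 8: prefix='0' (no match yet)

Answer: 0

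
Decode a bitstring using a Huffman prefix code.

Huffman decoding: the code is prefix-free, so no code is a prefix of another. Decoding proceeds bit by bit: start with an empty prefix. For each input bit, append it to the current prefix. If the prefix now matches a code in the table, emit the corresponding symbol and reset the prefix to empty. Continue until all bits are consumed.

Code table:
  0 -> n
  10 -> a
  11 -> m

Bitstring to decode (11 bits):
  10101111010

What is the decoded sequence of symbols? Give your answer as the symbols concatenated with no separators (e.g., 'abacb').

Answer: aammna

Derivation:
Bit 0: prefix='1' (no match yet)
Bit 1: prefix='10' -> emit 'a', reset
Bit 2: prefix='1' (no match yet)
Bit 3: prefix='10' -> emit 'a', reset
Bit 4: prefix='1' (no match yet)
Bit 5: prefix='11' -> emit 'm', reset
Bit 6: prefix='1' (no match yet)
Bit 7: prefix='11' -> emit 'm', reset
Bit 8: prefix='0' -> emit 'n', reset
Bit 9: prefix='1' (no match yet)
Bit 10: prefix='10' -> emit 'a', reset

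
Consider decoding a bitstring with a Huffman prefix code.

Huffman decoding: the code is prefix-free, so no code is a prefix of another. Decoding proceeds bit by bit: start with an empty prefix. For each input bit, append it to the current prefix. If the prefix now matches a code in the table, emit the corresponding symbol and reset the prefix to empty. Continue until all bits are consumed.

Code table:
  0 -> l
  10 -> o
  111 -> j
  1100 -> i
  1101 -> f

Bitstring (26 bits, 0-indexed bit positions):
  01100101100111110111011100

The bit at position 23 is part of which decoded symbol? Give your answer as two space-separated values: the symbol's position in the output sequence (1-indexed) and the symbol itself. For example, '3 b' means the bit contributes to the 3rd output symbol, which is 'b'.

Answer: 8 i

Derivation:
Bit 0: prefix='0' -> emit 'l', reset
Bit 1: prefix='1' (no match yet)
Bit 2: prefix='11' (no match yet)
Bit 3: prefix='110' (no match yet)
Bit 4: prefix='1100' -> emit 'i', reset
Bit 5: prefix='1' (no match yet)
Bit 6: prefix='10' -> emit 'o', reset
Bit 7: prefix='1' (no match yet)
Bit 8: prefix='11' (no match yet)
Bit 9: prefix='110' (no match yet)
Bit 10: prefix='1100' -> emit 'i', reset
Bit 11: prefix='1' (no match yet)
Bit 12: prefix='11' (no match yet)
Bit 13: prefix='111' -> emit 'j', reset
Bit 14: prefix='1' (no match yet)
Bit 15: prefix='11' (no match yet)
Bit 16: prefix='110' (no match yet)
Bit 17: prefix='1101' -> emit 'f', reset
Bit 18: prefix='1' (no match yet)
Bit 19: prefix='11' (no match yet)
Bit 20: prefix='110' (no match yet)
Bit 21: prefix='1101' -> emit 'f', reset
Bit 22: prefix='1' (no match yet)
Bit 23: prefix='11' (no match yet)
Bit 24: prefix='110' (no match yet)
Bit 25: prefix='1100' -> emit 'i', reset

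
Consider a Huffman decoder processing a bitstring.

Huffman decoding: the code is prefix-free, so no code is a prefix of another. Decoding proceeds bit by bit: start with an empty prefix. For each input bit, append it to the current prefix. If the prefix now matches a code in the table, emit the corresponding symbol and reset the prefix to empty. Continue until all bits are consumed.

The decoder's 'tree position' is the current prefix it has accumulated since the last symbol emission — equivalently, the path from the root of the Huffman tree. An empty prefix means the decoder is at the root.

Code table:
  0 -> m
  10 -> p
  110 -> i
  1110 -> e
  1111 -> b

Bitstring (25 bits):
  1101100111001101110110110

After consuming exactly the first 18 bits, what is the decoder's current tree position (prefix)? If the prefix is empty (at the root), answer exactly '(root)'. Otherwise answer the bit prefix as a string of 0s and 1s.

Bit 0: prefix='1' (no match yet)
Bit 1: prefix='11' (no match yet)
Bit 2: prefix='110' -> emit 'i', reset
Bit 3: prefix='1' (no match yet)
Bit 4: prefix='11' (no match yet)
Bit 5: prefix='110' -> emit 'i', reset
Bit 6: prefix='0' -> emit 'm', reset
Bit 7: prefix='1' (no match yet)
Bit 8: prefix='11' (no match yet)
Bit 9: prefix='111' (no match yet)
Bit 10: prefix='1110' -> emit 'e', reset
Bit 11: prefix='0' -> emit 'm', reset
Bit 12: prefix='1' (no match yet)
Bit 13: prefix='11' (no match yet)
Bit 14: prefix='110' -> emit 'i', reset
Bit 15: prefix='1' (no match yet)
Bit 16: prefix='11' (no match yet)
Bit 17: prefix='111' (no match yet)

Answer: 111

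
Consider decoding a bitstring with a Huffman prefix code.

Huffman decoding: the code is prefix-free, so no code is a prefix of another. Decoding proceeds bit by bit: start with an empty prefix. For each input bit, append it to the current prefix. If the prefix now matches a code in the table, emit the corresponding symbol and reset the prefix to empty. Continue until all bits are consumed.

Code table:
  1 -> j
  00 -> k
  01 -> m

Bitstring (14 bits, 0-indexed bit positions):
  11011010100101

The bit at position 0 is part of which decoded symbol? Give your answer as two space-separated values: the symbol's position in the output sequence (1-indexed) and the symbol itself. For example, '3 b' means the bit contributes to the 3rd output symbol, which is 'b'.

Answer: 1 j

Derivation:
Bit 0: prefix='1' -> emit 'j', reset
Bit 1: prefix='1' -> emit 'j', reset
Bit 2: prefix='0' (no match yet)
Bit 3: prefix='01' -> emit 'm', reset
Bit 4: prefix='1' -> emit 'j', reset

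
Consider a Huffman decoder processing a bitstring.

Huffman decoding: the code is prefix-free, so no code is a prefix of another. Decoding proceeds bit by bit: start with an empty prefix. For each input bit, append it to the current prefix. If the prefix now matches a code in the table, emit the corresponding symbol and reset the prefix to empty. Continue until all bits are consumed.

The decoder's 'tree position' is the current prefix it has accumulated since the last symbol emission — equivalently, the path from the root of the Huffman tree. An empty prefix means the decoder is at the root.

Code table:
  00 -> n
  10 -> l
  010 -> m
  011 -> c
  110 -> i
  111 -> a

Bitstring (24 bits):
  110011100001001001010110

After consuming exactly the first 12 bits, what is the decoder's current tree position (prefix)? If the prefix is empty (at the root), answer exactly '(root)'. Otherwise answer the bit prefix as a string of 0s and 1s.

Answer: 01

Derivation:
Bit 0: prefix='1' (no match yet)
Bit 1: prefix='11' (no match yet)
Bit 2: prefix='110' -> emit 'i', reset
Bit 3: prefix='0' (no match yet)
Bit 4: prefix='01' (no match yet)
Bit 5: prefix='011' -> emit 'c', reset
Bit 6: prefix='1' (no match yet)
Bit 7: prefix='10' -> emit 'l', reset
Bit 8: prefix='0' (no match yet)
Bit 9: prefix='00' -> emit 'n', reset
Bit 10: prefix='0' (no match yet)
Bit 11: prefix='01' (no match yet)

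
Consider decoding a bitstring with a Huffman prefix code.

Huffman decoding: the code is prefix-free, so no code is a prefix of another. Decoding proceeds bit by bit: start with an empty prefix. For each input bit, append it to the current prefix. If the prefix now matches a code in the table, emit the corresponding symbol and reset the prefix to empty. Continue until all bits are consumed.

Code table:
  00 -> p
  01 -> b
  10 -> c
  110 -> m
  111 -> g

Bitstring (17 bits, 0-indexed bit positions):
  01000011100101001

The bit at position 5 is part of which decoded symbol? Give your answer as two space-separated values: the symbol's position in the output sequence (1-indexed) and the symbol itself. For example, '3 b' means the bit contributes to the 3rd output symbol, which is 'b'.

Bit 0: prefix='0' (no match yet)
Bit 1: prefix='01' -> emit 'b', reset
Bit 2: prefix='0' (no match yet)
Bit 3: prefix='00' -> emit 'p', reset
Bit 4: prefix='0' (no match yet)
Bit 5: prefix='00' -> emit 'p', reset
Bit 6: prefix='1' (no match yet)
Bit 7: prefix='11' (no match yet)
Bit 8: prefix='111' -> emit 'g', reset
Bit 9: prefix='0' (no match yet)

Answer: 3 p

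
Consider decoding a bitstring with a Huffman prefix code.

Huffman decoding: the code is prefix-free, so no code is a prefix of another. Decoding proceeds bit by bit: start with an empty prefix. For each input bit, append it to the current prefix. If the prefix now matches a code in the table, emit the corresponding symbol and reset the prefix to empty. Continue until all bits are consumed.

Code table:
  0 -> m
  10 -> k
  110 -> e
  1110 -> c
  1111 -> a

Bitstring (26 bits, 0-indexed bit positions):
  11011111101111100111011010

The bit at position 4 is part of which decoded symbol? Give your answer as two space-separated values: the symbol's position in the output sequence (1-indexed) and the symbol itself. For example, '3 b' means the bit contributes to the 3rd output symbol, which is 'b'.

Bit 0: prefix='1' (no match yet)
Bit 1: prefix='11' (no match yet)
Bit 2: prefix='110' -> emit 'e', reset
Bit 3: prefix='1' (no match yet)
Bit 4: prefix='11' (no match yet)
Bit 5: prefix='111' (no match yet)
Bit 6: prefix='1111' -> emit 'a', reset
Bit 7: prefix='1' (no match yet)
Bit 8: prefix='11' (no match yet)

Answer: 2 a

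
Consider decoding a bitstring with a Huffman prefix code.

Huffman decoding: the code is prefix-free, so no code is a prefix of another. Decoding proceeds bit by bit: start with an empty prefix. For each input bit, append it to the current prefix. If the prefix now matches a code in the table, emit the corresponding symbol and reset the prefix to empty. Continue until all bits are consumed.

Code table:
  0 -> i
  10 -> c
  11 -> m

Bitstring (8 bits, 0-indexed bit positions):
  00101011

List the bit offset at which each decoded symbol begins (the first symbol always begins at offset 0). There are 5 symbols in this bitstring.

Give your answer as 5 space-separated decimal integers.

Bit 0: prefix='0' -> emit 'i', reset
Bit 1: prefix='0' -> emit 'i', reset
Bit 2: prefix='1' (no match yet)
Bit 3: prefix='10' -> emit 'c', reset
Bit 4: prefix='1' (no match yet)
Bit 5: prefix='10' -> emit 'c', reset
Bit 6: prefix='1' (no match yet)
Bit 7: prefix='11' -> emit 'm', reset

Answer: 0 1 2 4 6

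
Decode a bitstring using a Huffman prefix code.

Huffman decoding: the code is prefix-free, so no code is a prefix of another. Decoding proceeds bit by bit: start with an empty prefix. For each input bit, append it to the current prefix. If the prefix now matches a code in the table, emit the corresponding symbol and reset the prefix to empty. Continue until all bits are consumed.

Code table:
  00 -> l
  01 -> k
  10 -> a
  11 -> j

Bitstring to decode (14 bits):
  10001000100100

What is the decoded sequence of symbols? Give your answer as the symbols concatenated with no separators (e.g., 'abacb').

Answer: alalakl

Derivation:
Bit 0: prefix='1' (no match yet)
Bit 1: prefix='10' -> emit 'a', reset
Bit 2: prefix='0' (no match yet)
Bit 3: prefix='00' -> emit 'l', reset
Bit 4: prefix='1' (no match yet)
Bit 5: prefix='10' -> emit 'a', reset
Bit 6: prefix='0' (no match yet)
Bit 7: prefix='00' -> emit 'l', reset
Bit 8: prefix='1' (no match yet)
Bit 9: prefix='10' -> emit 'a', reset
Bit 10: prefix='0' (no match yet)
Bit 11: prefix='01' -> emit 'k', reset
Bit 12: prefix='0' (no match yet)
Bit 13: prefix='00' -> emit 'l', reset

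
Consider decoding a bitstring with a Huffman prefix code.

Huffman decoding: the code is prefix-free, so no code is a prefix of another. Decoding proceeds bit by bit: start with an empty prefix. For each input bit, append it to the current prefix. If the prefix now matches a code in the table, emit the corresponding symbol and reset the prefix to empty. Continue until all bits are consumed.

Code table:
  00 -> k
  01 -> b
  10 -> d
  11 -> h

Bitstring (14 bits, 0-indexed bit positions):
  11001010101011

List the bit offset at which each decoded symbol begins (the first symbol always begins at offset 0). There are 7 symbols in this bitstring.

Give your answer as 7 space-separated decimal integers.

Bit 0: prefix='1' (no match yet)
Bit 1: prefix='11' -> emit 'h', reset
Bit 2: prefix='0' (no match yet)
Bit 3: prefix='00' -> emit 'k', reset
Bit 4: prefix='1' (no match yet)
Bit 5: prefix='10' -> emit 'd', reset
Bit 6: prefix='1' (no match yet)
Bit 7: prefix='10' -> emit 'd', reset
Bit 8: prefix='1' (no match yet)
Bit 9: prefix='10' -> emit 'd', reset
Bit 10: prefix='1' (no match yet)
Bit 11: prefix='10' -> emit 'd', reset
Bit 12: prefix='1' (no match yet)
Bit 13: prefix='11' -> emit 'h', reset

Answer: 0 2 4 6 8 10 12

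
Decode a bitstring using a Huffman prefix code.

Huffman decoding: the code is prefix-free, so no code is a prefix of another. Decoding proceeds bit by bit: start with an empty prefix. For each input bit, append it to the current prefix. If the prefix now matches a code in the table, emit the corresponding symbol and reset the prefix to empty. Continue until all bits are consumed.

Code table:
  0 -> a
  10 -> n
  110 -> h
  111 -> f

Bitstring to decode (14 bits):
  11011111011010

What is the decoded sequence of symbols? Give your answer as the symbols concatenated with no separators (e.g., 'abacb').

Answer: hfhhn

Derivation:
Bit 0: prefix='1' (no match yet)
Bit 1: prefix='11' (no match yet)
Bit 2: prefix='110' -> emit 'h', reset
Bit 3: prefix='1' (no match yet)
Bit 4: prefix='11' (no match yet)
Bit 5: prefix='111' -> emit 'f', reset
Bit 6: prefix='1' (no match yet)
Bit 7: prefix='11' (no match yet)
Bit 8: prefix='110' -> emit 'h', reset
Bit 9: prefix='1' (no match yet)
Bit 10: prefix='11' (no match yet)
Bit 11: prefix='110' -> emit 'h', reset
Bit 12: prefix='1' (no match yet)
Bit 13: prefix='10' -> emit 'n', reset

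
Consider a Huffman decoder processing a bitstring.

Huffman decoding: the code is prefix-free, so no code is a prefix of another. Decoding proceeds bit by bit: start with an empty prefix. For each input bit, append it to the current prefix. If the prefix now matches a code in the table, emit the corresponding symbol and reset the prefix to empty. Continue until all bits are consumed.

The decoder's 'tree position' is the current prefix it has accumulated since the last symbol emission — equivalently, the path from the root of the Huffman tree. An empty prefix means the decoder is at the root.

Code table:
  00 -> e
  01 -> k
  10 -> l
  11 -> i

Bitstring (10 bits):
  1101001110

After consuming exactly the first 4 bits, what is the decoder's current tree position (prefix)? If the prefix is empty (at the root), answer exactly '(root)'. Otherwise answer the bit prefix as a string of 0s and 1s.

Bit 0: prefix='1' (no match yet)
Bit 1: prefix='11' -> emit 'i', reset
Bit 2: prefix='0' (no match yet)
Bit 3: prefix='01' -> emit 'k', reset

Answer: (root)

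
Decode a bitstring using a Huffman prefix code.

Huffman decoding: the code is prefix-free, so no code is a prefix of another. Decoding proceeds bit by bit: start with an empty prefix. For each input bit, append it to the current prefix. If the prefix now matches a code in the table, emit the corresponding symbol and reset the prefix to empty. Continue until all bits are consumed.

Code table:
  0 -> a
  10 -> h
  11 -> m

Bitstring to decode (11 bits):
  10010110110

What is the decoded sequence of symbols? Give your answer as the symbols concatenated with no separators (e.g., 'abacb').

Bit 0: prefix='1' (no match yet)
Bit 1: prefix='10' -> emit 'h', reset
Bit 2: prefix='0' -> emit 'a', reset
Bit 3: prefix='1' (no match yet)
Bit 4: prefix='10' -> emit 'h', reset
Bit 5: prefix='1' (no match yet)
Bit 6: prefix='11' -> emit 'm', reset
Bit 7: prefix='0' -> emit 'a', reset
Bit 8: prefix='1' (no match yet)
Bit 9: prefix='11' -> emit 'm', reset
Bit 10: prefix='0' -> emit 'a', reset

Answer: hahmama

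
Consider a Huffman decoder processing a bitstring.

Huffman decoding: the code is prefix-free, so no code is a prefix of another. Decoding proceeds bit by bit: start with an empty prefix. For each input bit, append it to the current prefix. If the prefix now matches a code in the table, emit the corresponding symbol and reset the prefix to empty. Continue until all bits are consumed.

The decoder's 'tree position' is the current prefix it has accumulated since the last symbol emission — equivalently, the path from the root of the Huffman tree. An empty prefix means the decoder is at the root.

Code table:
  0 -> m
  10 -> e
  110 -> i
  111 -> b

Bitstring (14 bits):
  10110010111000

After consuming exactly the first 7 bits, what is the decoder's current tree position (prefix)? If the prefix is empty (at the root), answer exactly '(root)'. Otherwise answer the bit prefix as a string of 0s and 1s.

Bit 0: prefix='1' (no match yet)
Bit 1: prefix='10' -> emit 'e', reset
Bit 2: prefix='1' (no match yet)
Bit 3: prefix='11' (no match yet)
Bit 4: prefix='110' -> emit 'i', reset
Bit 5: prefix='0' -> emit 'm', reset
Bit 6: prefix='1' (no match yet)

Answer: 1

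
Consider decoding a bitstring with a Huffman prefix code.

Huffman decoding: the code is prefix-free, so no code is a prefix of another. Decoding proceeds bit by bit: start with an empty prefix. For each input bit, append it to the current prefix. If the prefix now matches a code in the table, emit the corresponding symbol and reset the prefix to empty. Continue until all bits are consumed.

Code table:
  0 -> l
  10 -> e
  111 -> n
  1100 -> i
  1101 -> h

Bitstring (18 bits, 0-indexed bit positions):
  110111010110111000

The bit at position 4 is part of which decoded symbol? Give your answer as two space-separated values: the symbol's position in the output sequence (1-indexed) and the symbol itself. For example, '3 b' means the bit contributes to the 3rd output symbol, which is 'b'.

Bit 0: prefix='1' (no match yet)
Bit 1: prefix='11' (no match yet)
Bit 2: prefix='110' (no match yet)
Bit 3: prefix='1101' -> emit 'h', reset
Bit 4: prefix='1' (no match yet)
Bit 5: prefix='11' (no match yet)
Bit 6: prefix='110' (no match yet)
Bit 7: prefix='1101' -> emit 'h', reset
Bit 8: prefix='0' -> emit 'l', reset

Answer: 2 h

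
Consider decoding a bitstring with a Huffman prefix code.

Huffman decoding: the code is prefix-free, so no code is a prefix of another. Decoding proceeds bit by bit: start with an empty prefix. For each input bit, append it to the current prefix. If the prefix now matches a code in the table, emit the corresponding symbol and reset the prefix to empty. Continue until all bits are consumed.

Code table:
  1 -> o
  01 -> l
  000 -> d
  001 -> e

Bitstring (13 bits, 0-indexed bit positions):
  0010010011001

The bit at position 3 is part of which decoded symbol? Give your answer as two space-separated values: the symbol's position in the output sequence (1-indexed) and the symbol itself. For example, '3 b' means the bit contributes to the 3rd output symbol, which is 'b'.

Bit 0: prefix='0' (no match yet)
Bit 1: prefix='00' (no match yet)
Bit 2: prefix='001' -> emit 'e', reset
Bit 3: prefix='0' (no match yet)
Bit 4: prefix='00' (no match yet)
Bit 5: prefix='001' -> emit 'e', reset
Bit 6: prefix='0' (no match yet)
Bit 7: prefix='00' (no match yet)

Answer: 2 e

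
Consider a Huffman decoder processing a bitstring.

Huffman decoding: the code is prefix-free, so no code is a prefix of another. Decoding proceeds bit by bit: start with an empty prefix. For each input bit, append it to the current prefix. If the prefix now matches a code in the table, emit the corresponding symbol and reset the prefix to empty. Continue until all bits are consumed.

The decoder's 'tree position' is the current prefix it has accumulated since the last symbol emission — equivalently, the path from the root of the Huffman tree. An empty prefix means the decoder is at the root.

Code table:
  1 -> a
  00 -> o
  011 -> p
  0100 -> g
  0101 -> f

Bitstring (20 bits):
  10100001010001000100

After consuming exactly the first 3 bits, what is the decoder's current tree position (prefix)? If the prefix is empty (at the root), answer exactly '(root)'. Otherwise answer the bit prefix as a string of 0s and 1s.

Bit 0: prefix='1' -> emit 'a', reset
Bit 1: prefix='0' (no match yet)
Bit 2: prefix='01' (no match yet)

Answer: 01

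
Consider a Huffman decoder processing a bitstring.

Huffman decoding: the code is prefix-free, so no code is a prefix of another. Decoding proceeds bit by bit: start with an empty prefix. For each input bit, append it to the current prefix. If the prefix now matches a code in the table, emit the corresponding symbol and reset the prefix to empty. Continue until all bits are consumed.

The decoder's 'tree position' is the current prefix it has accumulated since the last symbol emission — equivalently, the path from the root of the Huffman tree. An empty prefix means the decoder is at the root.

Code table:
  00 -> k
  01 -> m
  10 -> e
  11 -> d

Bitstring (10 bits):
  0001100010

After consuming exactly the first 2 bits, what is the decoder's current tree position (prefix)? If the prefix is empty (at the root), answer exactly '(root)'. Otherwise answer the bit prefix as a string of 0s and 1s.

Bit 0: prefix='0' (no match yet)
Bit 1: prefix='00' -> emit 'k', reset

Answer: (root)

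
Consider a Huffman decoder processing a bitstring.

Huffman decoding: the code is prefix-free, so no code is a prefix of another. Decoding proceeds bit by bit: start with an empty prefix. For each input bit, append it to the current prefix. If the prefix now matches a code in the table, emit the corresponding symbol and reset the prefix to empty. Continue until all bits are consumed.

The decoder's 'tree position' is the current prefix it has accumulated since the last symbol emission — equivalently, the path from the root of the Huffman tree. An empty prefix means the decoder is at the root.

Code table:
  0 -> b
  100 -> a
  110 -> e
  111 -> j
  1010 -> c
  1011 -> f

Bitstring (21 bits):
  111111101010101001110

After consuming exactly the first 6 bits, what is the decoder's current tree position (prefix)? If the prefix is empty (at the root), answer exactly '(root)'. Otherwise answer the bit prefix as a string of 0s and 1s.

Bit 0: prefix='1' (no match yet)
Bit 1: prefix='11' (no match yet)
Bit 2: prefix='111' -> emit 'j', reset
Bit 3: prefix='1' (no match yet)
Bit 4: prefix='11' (no match yet)
Bit 5: prefix='111' -> emit 'j', reset

Answer: (root)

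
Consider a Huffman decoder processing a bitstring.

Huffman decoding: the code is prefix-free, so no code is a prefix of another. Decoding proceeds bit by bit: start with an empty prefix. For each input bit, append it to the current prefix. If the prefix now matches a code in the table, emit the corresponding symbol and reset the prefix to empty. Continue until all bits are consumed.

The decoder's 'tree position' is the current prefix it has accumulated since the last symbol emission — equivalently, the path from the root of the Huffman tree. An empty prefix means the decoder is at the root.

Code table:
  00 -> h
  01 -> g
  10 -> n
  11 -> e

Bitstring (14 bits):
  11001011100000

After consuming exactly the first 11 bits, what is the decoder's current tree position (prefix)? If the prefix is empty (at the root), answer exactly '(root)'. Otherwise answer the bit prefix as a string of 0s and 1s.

Bit 0: prefix='1' (no match yet)
Bit 1: prefix='11' -> emit 'e', reset
Bit 2: prefix='0' (no match yet)
Bit 3: prefix='00' -> emit 'h', reset
Bit 4: prefix='1' (no match yet)
Bit 5: prefix='10' -> emit 'n', reset
Bit 6: prefix='1' (no match yet)
Bit 7: prefix='11' -> emit 'e', reset
Bit 8: prefix='1' (no match yet)
Bit 9: prefix='10' -> emit 'n', reset
Bit 10: prefix='0' (no match yet)

Answer: 0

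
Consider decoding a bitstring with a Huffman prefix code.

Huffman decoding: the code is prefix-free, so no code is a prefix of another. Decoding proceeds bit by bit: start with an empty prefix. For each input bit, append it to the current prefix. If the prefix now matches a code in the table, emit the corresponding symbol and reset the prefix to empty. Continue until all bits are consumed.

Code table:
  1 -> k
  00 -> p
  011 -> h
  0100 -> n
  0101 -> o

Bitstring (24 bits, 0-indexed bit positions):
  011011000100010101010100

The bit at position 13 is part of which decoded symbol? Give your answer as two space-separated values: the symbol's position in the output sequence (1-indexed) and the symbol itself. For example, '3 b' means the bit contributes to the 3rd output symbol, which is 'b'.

Answer: 5 o

Derivation:
Bit 0: prefix='0' (no match yet)
Bit 1: prefix='01' (no match yet)
Bit 2: prefix='011' -> emit 'h', reset
Bit 3: prefix='0' (no match yet)
Bit 4: prefix='01' (no match yet)
Bit 5: prefix='011' -> emit 'h', reset
Bit 6: prefix='0' (no match yet)
Bit 7: prefix='00' -> emit 'p', reset
Bit 8: prefix='0' (no match yet)
Bit 9: prefix='01' (no match yet)
Bit 10: prefix='010' (no match yet)
Bit 11: prefix='0100' -> emit 'n', reset
Bit 12: prefix='0' (no match yet)
Bit 13: prefix='01' (no match yet)
Bit 14: prefix='010' (no match yet)
Bit 15: prefix='0101' -> emit 'o', reset
Bit 16: prefix='0' (no match yet)
Bit 17: prefix='01' (no match yet)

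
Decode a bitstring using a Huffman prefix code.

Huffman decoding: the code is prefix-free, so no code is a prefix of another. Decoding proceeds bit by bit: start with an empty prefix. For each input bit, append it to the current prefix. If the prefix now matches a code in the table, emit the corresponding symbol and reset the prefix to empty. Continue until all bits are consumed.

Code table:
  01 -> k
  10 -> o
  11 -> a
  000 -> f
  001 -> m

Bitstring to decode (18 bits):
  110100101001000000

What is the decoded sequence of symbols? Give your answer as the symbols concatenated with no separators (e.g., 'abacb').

Bit 0: prefix='1' (no match yet)
Bit 1: prefix='11' -> emit 'a', reset
Bit 2: prefix='0' (no match yet)
Bit 3: prefix='01' -> emit 'k', reset
Bit 4: prefix='0' (no match yet)
Bit 5: prefix='00' (no match yet)
Bit 6: prefix='001' -> emit 'm', reset
Bit 7: prefix='0' (no match yet)
Bit 8: prefix='01' -> emit 'k', reset
Bit 9: prefix='0' (no match yet)
Bit 10: prefix='00' (no match yet)
Bit 11: prefix='001' -> emit 'm', reset
Bit 12: prefix='0' (no match yet)
Bit 13: prefix='00' (no match yet)
Bit 14: prefix='000' -> emit 'f', reset
Bit 15: prefix='0' (no match yet)
Bit 16: prefix='00' (no match yet)
Bit 17: prefix='000' -> emit 'f', reset

Answer: akmkmff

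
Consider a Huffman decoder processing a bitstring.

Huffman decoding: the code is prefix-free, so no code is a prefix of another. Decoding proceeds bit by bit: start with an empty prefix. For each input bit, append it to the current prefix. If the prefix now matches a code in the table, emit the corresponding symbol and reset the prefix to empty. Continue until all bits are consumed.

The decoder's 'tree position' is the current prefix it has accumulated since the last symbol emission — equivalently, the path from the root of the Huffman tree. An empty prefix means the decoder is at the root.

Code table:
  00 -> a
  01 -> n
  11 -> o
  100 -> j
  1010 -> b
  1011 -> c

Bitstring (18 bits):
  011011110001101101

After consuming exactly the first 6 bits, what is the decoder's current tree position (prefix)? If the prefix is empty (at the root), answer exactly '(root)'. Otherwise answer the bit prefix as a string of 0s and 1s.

Bit 0: prefix='0' (no match yet)
Bit 1: prefix='01' -> emit 'n', reset
Bit 2: prefix='1' (no match yet)
Bit 3: prefix='10' (no match yet)
Bit 4: prefix='101' (no match yet)
Bit 5: prefix='1011' -> emit 'c', reset

Answer: (root)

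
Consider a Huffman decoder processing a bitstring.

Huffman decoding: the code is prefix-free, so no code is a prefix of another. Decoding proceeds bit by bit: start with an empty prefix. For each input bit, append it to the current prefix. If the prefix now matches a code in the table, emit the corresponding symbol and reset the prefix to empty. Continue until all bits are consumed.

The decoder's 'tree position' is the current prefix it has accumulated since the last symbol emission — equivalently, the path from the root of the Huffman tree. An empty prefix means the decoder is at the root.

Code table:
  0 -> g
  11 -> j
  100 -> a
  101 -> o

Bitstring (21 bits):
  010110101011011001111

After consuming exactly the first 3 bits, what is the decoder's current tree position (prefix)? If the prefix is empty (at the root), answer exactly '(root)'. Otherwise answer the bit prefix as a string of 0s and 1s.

Bit 0: prefix='0' -> emit 'g', reset
Bit 1: prefix='1' (no match yet)
Bit 2: prefix='10' (no match yet)

Answer: 10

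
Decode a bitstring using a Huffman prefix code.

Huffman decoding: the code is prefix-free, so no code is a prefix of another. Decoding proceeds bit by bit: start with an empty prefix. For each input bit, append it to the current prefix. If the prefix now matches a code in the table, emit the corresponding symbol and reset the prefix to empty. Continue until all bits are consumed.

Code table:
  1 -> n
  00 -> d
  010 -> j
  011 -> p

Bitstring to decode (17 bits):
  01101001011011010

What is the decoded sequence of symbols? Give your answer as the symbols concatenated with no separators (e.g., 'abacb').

Answer: pjjnnpj

Derivation:
Bit 0: prefix='0' (no match yet)
Bit 1: prefix='01' (no match yet)
Bit 2: prefix='011' -> emit 'p', reset
Bit 3: prefix='0' (no match yet)
Bit 4: prefix='01' (no match yet)
Bit 5: prefix='010' -> emit 'j', reset
Bit 6: prefix='0' (no match yet)
Bit 7: prefix='01' (no match yet)
Bit 8: prefix='010' -> emit 'j', reset
Bit 9: prefix='1' -> emit 'n', reset
Bit 10: prefix='1' -> emit 'n', reset
Bit 11: prefix='0' (no match yet)
Bit 12: prefix='01' (no match yet)
Bit 13: prefix='011' -> emit 'p', reset
Bit 14: prefix='0' (no match yet)
Bit 15: prefix='01' (no match yet)
Bit 16: prefix='010' -> emit 'j', reset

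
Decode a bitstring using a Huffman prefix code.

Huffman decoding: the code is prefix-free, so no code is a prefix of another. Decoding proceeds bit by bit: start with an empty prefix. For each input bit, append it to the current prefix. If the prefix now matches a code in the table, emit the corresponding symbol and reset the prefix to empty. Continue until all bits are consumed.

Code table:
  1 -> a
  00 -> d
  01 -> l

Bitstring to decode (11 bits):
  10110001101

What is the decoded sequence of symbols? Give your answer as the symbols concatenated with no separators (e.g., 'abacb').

Bit 0: prefix='1' -> emit 'a', reset
Bit 1: prefix='0' (no match yet)
Bit 2: prefix='01' -> emit 'l', reset
Bit 3: prefix='1' -> emit 'a', reset
Bit 4: prefix='0' (no match yet)
Bit 5: prefix='00' -> emit 'd', reset
Bit 6: prefix='0' (no match yet)
Bit 7: prefix='01' -> emit 'l', reset
Bit 8: prefix='1' -> emit 'a', reset
Bit 9: prefix='0' (no match yet)
Bit 10: prefix='01' -> emit 'l', reset

Answer: aladlal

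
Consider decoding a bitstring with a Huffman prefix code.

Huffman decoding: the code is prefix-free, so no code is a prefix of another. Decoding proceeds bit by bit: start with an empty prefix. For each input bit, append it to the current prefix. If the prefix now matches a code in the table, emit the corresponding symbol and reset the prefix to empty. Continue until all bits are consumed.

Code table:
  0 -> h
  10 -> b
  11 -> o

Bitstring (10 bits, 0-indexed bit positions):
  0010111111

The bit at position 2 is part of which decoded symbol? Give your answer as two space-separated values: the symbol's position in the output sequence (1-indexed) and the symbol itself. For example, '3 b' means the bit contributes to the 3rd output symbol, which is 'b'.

Bit 0: prefix='0' -> emit 'h', reset
Bit 1: prefix='0' -> emit 'h', reset
Bit 2: prefix='1' (no match yet)
Bit 3: prefix='10' -> emit 'b', reset
Bit 4: prefix='1' (no match yet)
Bit 5: prefix='11' -> emit 'o', reset
Bit 6: prefix='1' (no match yet)

Answer: 3 b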